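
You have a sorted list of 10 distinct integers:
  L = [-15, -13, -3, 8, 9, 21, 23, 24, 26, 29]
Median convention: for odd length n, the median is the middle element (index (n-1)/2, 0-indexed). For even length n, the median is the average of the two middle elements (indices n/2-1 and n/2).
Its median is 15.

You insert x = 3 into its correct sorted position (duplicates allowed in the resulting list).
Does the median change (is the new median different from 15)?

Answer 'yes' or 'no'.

Answer: yes

Derivation:
Old median = 15
Insert x = 3
New median = 9
Changed? yes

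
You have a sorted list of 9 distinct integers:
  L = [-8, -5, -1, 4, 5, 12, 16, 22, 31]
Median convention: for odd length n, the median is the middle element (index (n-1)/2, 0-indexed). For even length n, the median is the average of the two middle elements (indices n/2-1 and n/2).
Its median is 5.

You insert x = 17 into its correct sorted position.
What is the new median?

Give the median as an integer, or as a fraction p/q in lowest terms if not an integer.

Old list (sorted, length 9): [-8, -5, -1, 4, 5, 12, 16, 22, 31]
Old median = 5
Insert x = 17
Old length odd (9). Middle was index 4 = 5.
New length even (10). New median = avg of two middle elements.
x = 17: 7 elements are < x, 2 elements are > x.
New sorted list: [-8, -5, -1, 4, 5, 12, 16, 17, 22, 31]
New median = 17/2

Answer: 17/2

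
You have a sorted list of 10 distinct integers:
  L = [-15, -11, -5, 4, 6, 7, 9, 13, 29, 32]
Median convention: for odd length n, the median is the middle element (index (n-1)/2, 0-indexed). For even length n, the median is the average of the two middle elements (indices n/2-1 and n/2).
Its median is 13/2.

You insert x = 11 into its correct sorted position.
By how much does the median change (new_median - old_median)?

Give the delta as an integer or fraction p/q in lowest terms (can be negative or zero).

Old median = 13/2
After inserting x = 11: new sorted = [-15, -11, -5, 4, 6, 7, 9, 11, 13, 29, 32]
New median = 7
Delta = 7 - 13/2 = 1/2

Answer: 1/2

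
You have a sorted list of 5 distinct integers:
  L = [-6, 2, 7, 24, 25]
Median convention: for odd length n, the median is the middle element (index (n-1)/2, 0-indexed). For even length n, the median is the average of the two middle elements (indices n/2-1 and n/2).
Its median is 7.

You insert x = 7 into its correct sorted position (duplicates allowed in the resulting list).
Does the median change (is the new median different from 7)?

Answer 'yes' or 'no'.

Old median = 7
Insert x = 7
New median = 7
Changed? no

Answer: no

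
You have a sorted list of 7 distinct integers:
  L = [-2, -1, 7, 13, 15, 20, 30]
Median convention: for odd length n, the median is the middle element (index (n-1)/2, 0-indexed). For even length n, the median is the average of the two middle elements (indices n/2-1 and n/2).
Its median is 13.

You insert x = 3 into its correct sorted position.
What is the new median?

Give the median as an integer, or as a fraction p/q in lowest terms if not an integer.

Answer: 10

Derivation:
Old list (sorted, length 7): [-2, -1, 7, 13, 15, 20, 30]
Old median = 13
Insert x = 3
Old length odd (7). Middle was index 3 = 13.
New length even (8). New median = avg of two middle elements.
x = 3: 2 elements are < x, 5 elements are > x.
New sorted list: [-2, -1, 3, 7, 13, 15, 20, 30]
New median = 10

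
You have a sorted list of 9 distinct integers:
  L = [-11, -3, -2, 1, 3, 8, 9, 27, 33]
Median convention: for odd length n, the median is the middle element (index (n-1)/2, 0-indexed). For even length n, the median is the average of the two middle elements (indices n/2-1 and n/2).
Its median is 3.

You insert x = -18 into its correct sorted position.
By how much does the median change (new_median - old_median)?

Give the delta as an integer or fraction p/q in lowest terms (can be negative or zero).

Answer: -1

Derivation:
Old median = 3
After inserting x = -18: new sorted = [-18, -11, -3, -2, 1, 3, 8, 9, 27, 33]
New median = 2
Delta = 2 - 3 = -1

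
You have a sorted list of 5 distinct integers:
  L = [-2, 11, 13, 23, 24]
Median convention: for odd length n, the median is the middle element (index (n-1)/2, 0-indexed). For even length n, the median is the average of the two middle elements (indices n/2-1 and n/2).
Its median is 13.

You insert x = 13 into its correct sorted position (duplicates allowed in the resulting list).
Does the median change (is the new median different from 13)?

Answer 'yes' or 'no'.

Answer: no

Derivation:
Old median = 13
Insert x = 13
New median = 13
Changed? no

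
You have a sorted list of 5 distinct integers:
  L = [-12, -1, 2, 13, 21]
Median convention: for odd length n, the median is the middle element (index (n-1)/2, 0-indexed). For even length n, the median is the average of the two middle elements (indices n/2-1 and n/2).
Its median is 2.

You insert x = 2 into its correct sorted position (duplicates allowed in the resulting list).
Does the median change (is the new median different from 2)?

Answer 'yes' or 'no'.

Answer: no

Derivation:
Old median = 2
Insert x = 2
New median = 2
Changed? no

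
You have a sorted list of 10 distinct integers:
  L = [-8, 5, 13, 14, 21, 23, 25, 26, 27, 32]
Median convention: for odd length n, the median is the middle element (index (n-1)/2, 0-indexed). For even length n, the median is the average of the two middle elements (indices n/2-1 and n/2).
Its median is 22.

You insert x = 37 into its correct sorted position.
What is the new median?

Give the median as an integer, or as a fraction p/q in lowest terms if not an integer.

Answer: 23

Derivation:
Old list (sorted, length 10): [-8, 5, 13, 14, 21, 23, 25, 26, 27, 32]
Old median = 22
Insert x = 37
Old length even (10). Middle pair: indices 4,5 = 21,23.
New length odd (11). New median = single middle element.
x = 37: 10 elements are < x, 0 elements are > x.
New sorted list: [-8, 5, 13, 14, 21, 23, 25, 26, 27, 32, 37]
New median = 23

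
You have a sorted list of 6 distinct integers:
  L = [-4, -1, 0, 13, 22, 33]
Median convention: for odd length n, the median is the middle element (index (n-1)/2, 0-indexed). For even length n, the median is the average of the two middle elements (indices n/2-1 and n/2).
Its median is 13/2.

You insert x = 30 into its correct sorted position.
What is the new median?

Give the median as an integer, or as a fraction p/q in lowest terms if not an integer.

Old list (sorted, length 6): [-4, -1, 0, 13, 22, 33]
Old median = 13/2
Insert x = 30
Old length even (6). Middle pair: indices 2,3 = 0,13.
New length odd (7). New median = single middle element.
x = 30: 5 elements are < x, 1 elements are > x.
New sorted list: [-4, -1, 0, 13, 22, 30, 33]
New median = 13

Answer: 13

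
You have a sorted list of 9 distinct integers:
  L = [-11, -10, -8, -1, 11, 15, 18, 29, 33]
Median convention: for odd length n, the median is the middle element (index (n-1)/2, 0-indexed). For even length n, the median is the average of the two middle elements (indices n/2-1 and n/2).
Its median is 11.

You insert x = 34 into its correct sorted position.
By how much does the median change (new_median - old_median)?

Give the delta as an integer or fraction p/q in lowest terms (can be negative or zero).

Answer: 2

Derivation:
Old median = 11
After inserting x = 34: new sorted = [-11, -10, -8, -1, 11, 15, 18, 29, 33, 34]
New median = 13
Delta = 13 - 11 = 2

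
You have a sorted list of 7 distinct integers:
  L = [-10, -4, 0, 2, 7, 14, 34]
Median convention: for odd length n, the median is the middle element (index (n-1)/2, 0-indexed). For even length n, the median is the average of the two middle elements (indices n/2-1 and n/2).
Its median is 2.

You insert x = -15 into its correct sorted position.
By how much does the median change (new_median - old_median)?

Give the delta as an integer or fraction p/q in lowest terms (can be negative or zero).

Old median = 2
After inserting x = -15: new sorted = [-15, -10, -4, 0, 2, 7, 14, 34]
New median = 1
Delta = 1 - 2 = -1

Answer: -1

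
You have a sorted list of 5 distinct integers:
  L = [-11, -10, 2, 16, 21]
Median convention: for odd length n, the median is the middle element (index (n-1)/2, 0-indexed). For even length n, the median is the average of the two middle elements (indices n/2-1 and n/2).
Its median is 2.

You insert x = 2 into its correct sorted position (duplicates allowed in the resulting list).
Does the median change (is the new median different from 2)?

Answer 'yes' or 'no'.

Answer: no

Derivation:
Old median = 2
Insert x = 2
New median = 2
Changed? no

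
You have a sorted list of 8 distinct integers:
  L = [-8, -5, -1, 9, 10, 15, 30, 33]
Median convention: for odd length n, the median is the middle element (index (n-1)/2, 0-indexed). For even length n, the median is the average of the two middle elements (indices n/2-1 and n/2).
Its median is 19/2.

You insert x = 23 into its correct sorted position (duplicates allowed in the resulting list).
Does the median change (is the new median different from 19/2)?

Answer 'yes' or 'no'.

Old median = 19/2
Insert x = 23
New median = 10
Changed? yes

Answer: yes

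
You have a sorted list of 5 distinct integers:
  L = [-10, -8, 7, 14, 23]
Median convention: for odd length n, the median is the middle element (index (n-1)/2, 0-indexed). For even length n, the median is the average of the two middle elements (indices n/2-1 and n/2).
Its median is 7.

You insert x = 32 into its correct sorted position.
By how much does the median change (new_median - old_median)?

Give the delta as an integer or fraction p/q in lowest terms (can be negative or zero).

Answer: 7/2

Derivation:
Old median = 7
After inserting x = 32: new sorted = [-10, -8, 7, 14, 23, 32]
New median = 21/2
Delta = 21/2 - 7 = 7/2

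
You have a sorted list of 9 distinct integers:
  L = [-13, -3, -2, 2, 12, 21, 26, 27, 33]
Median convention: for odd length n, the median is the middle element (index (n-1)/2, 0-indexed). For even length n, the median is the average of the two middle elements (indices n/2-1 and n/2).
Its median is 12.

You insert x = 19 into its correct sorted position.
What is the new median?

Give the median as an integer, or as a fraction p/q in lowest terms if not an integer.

Old list (sorted, length 9): [-13, -3, -2, 2, 12, 21, 26, 27, 33]
Old median = 12
Insert x = 19
Old length odd (9). Middle was index 4 = 12.
New length even (10). New median = avg of two middle elements.
x = 19: 5 elements are < x, 4 elements are > x.
New sorted list: [-13, -3, -2, 2, 12, 19, 21, 26, 27, 33]
New median = 31/2

Answer: 31/2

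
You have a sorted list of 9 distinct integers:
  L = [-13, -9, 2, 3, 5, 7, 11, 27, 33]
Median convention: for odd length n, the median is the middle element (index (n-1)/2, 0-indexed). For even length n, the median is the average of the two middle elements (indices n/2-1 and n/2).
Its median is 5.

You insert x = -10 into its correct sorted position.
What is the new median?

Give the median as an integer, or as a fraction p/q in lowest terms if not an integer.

Answer: 4

Derivation:
Old list (sorted, length 9): [-13, -9, 2, 3, 5, 7, 11, 27, 33]
Old median = 5
Insert x = -10
Old length odd (9). Middle was index 4 = 5.
New length even (10). New median = avg of two middle elements.
x = -10: 1 elements are < x, 8 elements are > x.
New sorted list: [-13, -10, -9, 2, 3, 5, 7, 11, 27, 33]
New median = 4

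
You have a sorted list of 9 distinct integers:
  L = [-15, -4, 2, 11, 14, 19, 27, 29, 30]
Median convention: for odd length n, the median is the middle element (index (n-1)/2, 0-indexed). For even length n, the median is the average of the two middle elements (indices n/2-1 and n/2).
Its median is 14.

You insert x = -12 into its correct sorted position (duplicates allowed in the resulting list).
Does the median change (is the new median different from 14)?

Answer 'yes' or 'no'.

Old median = 14
Insert x = -12
New median = 25/2
Changed? yes

Answer: yes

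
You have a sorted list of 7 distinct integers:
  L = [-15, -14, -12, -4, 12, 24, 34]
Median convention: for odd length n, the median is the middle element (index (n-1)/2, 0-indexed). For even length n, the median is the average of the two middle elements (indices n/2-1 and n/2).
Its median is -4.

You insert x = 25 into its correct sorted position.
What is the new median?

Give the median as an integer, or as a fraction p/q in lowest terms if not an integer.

Old list (sorted, length 7): [-15, -14, -12, -4, 12, 24, 34]
Old median = -4
Insert x = 25
Old length odd (7). Middle was index 3 = -4.
New length even (8). New median = avg of two middle elements.
x = 25: 6 elements are < x, 1 elements are > x.
New sorted list: [-15, -14, -12, -4, 12, 24, 25, 34]
New median = 4

Answer: 4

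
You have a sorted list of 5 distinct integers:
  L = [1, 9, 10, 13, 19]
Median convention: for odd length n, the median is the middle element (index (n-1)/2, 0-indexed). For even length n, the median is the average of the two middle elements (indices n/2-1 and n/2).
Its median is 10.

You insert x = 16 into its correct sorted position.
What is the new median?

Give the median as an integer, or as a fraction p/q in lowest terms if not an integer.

Old list (sorted, length 5): [1, 9, 10, 13, 19]
Old median = 10
Insert x = 16
Old length odd (5). Middle was index 2 = 10.
New length even (6). New median = avg of two middle elements.
x = 16: 4 elements are < x, 1 elements are > x.
New sorted list: [1, 9, 10, 13, 16, 19]
New median = 23/2

Answer: 23/2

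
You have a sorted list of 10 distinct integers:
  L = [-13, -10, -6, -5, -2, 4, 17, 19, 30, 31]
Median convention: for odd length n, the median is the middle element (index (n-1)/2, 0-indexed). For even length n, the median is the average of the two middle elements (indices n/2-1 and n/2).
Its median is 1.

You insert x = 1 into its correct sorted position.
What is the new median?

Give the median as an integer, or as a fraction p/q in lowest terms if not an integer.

Answer: 1

Derivation:
Old list (sorted, length 10): [-13, -10, -6, -5, -2, 4, 17, 19, 30, 31]
Old median = 1
Insert x = 1
Old length even (10). Middle pair: indices 4,5 = -2,4.
New length odd (11). New median = single middle element.
x = 1: 5 elements are < x, 5 elements are > x.
New sorted list: [-13, -10, -6, -5, -2, 1, 4, 17, 19, 30, 31]
New median = 1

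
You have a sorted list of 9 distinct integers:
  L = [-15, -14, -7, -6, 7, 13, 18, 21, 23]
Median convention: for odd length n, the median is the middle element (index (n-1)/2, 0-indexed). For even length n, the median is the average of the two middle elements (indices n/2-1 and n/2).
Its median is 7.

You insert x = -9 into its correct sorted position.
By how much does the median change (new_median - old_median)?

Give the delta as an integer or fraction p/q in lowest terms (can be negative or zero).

Old median = 7
After inserting x = -9: new sorted = [-15, -14, -9, -7, -6, 7, 13, 18, 21, 23]
New median = 1/2
Delta = 1/2 - 7 = -13/2

Answer: -13/2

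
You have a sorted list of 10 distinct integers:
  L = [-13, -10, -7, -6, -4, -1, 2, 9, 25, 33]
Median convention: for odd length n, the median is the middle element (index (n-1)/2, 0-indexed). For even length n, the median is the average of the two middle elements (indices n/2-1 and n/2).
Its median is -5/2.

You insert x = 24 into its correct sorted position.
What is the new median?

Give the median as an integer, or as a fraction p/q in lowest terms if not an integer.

Answer: -1

Derivation:
Old list (sorted, length 10): [-13, -10, -7, -6, -4, -1, 2, 9, 25, 33]
Old median = -5/2
Insert x = 24
Old length even (10). Middle pair: indices 4,5 = -4,-1.
New length odd (11). New median = single middle element.
x = 24: 8 elements are < x, 2 elements are > x.
New sorted list: [-13, -10, -7, -6, -4, -1, 2, 9, 24, 25, 33]
New median = -1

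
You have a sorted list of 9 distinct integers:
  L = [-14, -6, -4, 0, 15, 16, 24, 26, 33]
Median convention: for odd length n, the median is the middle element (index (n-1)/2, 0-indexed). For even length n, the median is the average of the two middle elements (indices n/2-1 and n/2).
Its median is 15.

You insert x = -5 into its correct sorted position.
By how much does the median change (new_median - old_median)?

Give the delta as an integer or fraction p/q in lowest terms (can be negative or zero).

Old median = 15
After inserting x = -5: new sorted = [-14, -6, -5, -4, 0, 15, 16, 24, 26, 33]
New median = 15/2
Delta = 15/2 - 15 = -15/2

Answer: -15/2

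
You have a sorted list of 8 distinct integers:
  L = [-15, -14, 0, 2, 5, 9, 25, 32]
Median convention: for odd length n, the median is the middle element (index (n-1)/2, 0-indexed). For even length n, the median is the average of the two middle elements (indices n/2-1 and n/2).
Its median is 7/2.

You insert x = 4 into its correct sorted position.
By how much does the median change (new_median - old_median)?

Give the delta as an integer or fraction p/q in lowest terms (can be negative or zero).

Old median = 7/2
After inserting x = 4: new sorted = [-15, -14, 0, 2, 4, 5, 9, 25, 32]
New median = 4
Delta = 4 - 7/2 = 1/2

Answer: 1/2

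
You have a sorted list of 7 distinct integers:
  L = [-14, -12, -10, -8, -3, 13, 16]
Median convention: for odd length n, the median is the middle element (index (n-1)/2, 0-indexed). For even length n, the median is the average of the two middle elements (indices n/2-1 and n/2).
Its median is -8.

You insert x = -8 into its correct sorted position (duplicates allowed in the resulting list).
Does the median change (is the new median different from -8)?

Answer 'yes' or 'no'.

Old median = -8
Insert x = -8
New median = -8
Changed? no

Answer: no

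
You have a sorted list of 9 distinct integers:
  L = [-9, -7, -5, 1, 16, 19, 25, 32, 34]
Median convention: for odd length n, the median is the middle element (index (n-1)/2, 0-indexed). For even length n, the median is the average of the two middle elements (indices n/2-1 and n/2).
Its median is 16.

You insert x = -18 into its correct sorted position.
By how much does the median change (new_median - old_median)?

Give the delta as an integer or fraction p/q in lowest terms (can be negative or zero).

Answer: -15/2

Derivation:
Old median = 16
After inserting x = -18: new sorted = [-18, -9, -7, -5, 1, 16, 19, 25, 32, 34]
New median = 17/2
Delta = 17/2 - 16 = -15/2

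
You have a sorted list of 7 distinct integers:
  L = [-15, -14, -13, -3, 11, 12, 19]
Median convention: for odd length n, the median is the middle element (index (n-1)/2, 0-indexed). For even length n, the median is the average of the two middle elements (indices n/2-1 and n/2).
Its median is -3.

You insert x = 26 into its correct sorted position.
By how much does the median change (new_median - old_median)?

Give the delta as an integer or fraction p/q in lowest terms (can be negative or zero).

Old median = -3
After inserting x = 26: new sorted = [-15, -14, -13, -3, 11, 12, 19, 26]
New median = 4
Delta = 4 - -3 = 7

Answer: 7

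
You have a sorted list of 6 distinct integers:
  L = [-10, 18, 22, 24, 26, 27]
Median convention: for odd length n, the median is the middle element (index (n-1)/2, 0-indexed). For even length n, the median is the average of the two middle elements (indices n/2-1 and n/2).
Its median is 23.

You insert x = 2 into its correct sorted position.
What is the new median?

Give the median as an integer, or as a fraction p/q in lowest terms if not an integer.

Old list (sorted, length 6): [-10, 18, 22, 24, 26, 27]
Old median = 23
Insert x = 2
Old length even (6). Middle pair: indices 2,3 = 22,24.
New length odd (7). New median = single middle element.
x = 2: 1 elements are < x, 5 elements are > x.
New sorted list: [-10, 2, 18, 22, 24, 26, 27]
New median = 22

Answer: 22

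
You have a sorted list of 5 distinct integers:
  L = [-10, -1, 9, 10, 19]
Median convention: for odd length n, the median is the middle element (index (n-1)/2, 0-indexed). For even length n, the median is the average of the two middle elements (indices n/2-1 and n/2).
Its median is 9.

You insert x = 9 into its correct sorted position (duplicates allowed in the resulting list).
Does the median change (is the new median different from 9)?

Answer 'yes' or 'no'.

Answer: no

Derivation:
Old median = 9
Insert x = 9
New median = 9
Changed? no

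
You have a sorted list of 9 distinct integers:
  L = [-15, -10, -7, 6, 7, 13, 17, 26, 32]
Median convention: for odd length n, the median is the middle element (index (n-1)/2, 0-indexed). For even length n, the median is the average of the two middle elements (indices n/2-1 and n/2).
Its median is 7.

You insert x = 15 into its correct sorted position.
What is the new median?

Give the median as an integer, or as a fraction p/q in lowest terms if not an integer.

Old list (sorted, length 9): [-15, -10, -7, 6, 7, 13, 17, 26, 32]
Old median = 7
Insert x = 15
Old length odd (9). Middle was index 4 = 7.
New length even (10). New median = avg of two middle elements.
x = 15: 6 elements are < x, 3 elements are > x.
New sorted list: [-15, -10, -7, 6, 7, 13, 15, 17, 26, 32]
New median = 10

Answer: 10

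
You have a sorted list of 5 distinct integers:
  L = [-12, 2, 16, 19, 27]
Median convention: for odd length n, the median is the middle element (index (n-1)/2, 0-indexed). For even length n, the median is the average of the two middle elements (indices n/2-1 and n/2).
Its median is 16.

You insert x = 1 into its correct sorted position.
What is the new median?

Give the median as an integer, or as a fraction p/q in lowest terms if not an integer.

Answer: 9

Derivation:
Old list (sorted, length 5): [-12, 2, 16, 19, 27]
Old median = 16
Insert x = 1
Old length odd (5). Middle was index 2 = 16.
New length even (6). New median = avg of two middle elements.
x = 1: 1 elements are < x, 4 elements are > x.
New sorted list: [-12, 1, 2, 16, 19, 27]
New median = 9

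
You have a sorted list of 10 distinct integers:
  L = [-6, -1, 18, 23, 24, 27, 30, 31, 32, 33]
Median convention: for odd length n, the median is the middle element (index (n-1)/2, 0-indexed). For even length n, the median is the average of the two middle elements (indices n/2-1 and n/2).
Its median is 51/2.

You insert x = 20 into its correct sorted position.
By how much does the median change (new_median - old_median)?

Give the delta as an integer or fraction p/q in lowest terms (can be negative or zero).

Old median = 51/2
After inserting x = 20: new sorted = [-6, -1, 18, 20, 23, 24, 27, 30, 31, 32, 33]
New median = 24
Delta = 24 - 51/2 = -3/2

Answer: -3/2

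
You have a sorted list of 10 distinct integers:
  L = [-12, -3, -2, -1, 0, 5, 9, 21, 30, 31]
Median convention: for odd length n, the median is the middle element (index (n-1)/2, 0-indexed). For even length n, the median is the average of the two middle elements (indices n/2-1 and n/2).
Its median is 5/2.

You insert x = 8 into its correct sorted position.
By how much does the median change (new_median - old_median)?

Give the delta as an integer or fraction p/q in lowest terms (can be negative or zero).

Old median = 5/2
After inserting x = 8: new sorted = [-12, -3, -2, -1, 0, 5, 8, 9, 21, 30, 31]
New median = 5
Delta = 5 - 5/2 = 5/2

Answer: 5/2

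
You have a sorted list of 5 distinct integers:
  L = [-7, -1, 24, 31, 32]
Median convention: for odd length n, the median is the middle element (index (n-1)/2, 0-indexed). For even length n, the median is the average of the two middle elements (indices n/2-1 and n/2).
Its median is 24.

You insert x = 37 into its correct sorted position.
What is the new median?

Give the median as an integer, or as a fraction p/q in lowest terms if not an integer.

Old list (sorted, length 5): [-7, -1, 24, 31, 32]
Old median = 24
Insert x = 37
Old length odd (5). Middle was index 2 = 24.
New length even (6). New median = avg of two middle elements.
x = 37: 5 elements are < x, 0 elements are > x.
New sorted list: [-7, -1, 24, 31, 32, 37]
New median = 55/2

Answer: 55/2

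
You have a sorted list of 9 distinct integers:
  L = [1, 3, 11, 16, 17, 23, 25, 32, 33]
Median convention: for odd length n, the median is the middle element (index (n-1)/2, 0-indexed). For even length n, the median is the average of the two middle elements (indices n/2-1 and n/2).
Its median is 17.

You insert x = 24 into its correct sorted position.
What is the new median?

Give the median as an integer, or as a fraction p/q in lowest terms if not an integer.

Answer: 20

Derivation:
Old list (sorted, length 9): [1, 3, 11, 16, 17, 23, 25, 32, 33]
Old median = 17
Insert x = 24
Old length odd (9). Middle was index 4 = 17.
New length even (10). New median = avg of two middle elements.
x = 24: 6 elements are < x, 3 elements are > x.
New sorted list: [1, 3, 11, 16, 17, 23, 24, 25, 32, 33]
New median = 20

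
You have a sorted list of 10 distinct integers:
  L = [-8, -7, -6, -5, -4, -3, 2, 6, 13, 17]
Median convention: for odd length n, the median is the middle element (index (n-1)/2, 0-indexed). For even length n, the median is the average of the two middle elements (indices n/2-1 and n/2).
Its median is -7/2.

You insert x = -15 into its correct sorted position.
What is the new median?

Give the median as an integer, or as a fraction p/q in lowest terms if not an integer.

Answer: -4

Derivation:
Old list (sorted, length 10): [-8, -7, -6, -5, -4, -3, 2, 6, 13, 17]
Old median = -7/2
Insert x = -15
Old length even (10). Middle pair: indices 4,5 = -4,-3.
New length odd (11). New median = single middle element.
x = -15: 0 elements are < x, 10 elements are > x.
New sorted list: [-15, -8, -7, -6, -5, -4, -3, 2, 6, 13, 17]
New median = -4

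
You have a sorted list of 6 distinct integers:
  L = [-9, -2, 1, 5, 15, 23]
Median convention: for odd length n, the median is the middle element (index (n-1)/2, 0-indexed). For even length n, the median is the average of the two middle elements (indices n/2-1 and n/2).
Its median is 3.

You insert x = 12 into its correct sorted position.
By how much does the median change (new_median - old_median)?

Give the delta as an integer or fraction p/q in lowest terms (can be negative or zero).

Answer: 2

Derivation:
Old median = 3
After inserting x = 12: new sorted = [-9, -2, 1, 5, 12, 15, 23]
New median = 5
Delta = 5 - 3 = 2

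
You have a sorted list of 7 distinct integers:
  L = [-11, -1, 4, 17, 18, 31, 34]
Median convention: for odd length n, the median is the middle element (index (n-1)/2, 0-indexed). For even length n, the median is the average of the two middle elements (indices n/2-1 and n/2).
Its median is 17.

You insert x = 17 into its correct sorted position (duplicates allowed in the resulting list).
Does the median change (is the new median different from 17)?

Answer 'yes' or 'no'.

Old median = 17
Insert x = 17
New median = 17
Changed? no

Answer: no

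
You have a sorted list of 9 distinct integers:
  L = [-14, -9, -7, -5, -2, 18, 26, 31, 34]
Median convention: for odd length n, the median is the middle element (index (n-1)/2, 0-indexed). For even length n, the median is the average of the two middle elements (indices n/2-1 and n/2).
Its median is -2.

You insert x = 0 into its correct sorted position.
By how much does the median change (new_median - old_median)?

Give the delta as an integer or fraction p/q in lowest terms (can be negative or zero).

Old median = -2
After inserting x = 0: new sorted = [-14, -9, -7, -5, -2, 0, 18, 26, 31, 34]
New median = -1
Delta = -1 - -2 = 1

Answer: 1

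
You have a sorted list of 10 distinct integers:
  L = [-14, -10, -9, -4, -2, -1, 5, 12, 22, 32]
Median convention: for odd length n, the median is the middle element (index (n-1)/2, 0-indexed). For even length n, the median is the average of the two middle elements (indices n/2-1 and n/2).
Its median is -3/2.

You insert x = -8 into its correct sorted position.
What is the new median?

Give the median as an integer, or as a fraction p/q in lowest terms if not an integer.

Old list (sorted, length 10): [-14, -10, -9, -4, -2, -1, 5, 12, 22, 32]
Old median = -3/2
Insert x = -8
Old length even (10). Middle pair: indices 4,5 = -2,-1.
New length odd (11). New median = single middle element.
x = -8: 3 elements are < x, 7 elements are > x.
New sorted list: [-14, -10, -9, -8, -4, -2, -1, 5, 12, 22, 32]
New median = -2

Answer: -2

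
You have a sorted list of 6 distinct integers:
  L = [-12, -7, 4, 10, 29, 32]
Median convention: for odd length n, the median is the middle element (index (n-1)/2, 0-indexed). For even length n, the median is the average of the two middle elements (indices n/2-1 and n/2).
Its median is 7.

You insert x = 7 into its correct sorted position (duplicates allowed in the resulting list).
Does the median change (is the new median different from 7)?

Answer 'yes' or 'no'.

Answer: no

Derivation:
Old median = 7
Insert x = 7
New median = 7
Changed? no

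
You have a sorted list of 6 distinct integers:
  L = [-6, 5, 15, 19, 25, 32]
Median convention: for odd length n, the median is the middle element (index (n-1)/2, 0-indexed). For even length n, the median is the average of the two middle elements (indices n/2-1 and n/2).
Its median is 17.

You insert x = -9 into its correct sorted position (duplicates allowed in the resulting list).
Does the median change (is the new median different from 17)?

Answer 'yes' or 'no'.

Answer: yes

Derivation:
Old median = 17
Insert x = -9
New median = 15
Changed? yes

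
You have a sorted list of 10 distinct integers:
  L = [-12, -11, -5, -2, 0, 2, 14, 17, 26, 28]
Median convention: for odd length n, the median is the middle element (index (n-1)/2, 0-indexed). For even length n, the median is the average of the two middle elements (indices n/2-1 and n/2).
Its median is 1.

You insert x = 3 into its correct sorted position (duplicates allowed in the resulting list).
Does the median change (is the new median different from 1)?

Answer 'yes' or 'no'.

Old median = 1
Insert x = 3
New median = 2
Changed? yes

Answer: yes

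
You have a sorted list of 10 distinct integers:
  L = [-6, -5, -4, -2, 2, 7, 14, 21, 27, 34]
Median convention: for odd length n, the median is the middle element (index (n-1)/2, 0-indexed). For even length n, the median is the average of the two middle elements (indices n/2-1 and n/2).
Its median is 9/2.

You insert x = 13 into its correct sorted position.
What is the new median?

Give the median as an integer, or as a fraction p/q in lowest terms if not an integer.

Old list (sorted, length 10): [-6, -5, -4, -2, 2, 7, 14, 21, 27, 34]
Old median = 9/2
Insert x = 13
Old length even (10). Middle pair: indices 4,5 = 2,7.
New length odd (11). New median = single middle element.
x = 13: 6 elements are < x, 4 elements are > x.
New sorted list: [-6, -5, -4, -2, 2, 7, 13, 14, 21, 27, 34]
New median = 7

Answer: 7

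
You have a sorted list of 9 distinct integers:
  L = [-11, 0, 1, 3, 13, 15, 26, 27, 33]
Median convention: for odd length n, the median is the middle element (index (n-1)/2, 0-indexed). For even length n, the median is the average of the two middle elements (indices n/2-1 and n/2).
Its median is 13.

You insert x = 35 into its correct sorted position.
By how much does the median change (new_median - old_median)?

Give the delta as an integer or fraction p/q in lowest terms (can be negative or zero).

Old median = 13
After inserting x = 35: new sorted = [-11, 0, 1, 3, 13, 15, 26, 27, 33, 35]
New median = 14
Delta = 14 - 13 = 1

Answer: 1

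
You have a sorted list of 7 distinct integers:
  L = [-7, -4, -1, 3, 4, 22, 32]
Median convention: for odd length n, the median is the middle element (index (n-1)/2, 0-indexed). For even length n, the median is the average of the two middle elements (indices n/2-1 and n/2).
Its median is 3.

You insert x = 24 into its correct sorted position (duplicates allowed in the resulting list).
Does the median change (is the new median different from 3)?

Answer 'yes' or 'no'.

Old median = 3
Insert x = 24
New median = 7/2
Changed? yes

Answer: yes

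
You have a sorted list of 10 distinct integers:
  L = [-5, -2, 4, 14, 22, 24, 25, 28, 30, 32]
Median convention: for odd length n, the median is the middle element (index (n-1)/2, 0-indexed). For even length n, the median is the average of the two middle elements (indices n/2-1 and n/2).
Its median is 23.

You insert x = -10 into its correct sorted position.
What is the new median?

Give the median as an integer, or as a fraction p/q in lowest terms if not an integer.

Old list (sorted, length 10): [-5, -2, 4, 14, 22, 24, 25, 28, 30, 32]
Old median = 23
Insert x = -10
Old length even (10). Middle pair: indices 4,5 = 22,24.
New length odd (11). New median = single middle element.
x = -10: 0 elements are < x, 10 elements are > x.
New sorted list: [-10, -5, -2, 4, 14, 22, 24, 25, 28, 30, 32]
New median = 22

Answer: 22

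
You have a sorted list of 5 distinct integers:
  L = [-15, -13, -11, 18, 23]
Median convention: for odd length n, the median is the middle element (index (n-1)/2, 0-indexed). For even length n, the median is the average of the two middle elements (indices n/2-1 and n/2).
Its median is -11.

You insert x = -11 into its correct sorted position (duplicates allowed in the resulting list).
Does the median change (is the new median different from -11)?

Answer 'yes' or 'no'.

Answer: no

Derivation:
Old median = -11
Insert x = -11
New median = -11
Changed? no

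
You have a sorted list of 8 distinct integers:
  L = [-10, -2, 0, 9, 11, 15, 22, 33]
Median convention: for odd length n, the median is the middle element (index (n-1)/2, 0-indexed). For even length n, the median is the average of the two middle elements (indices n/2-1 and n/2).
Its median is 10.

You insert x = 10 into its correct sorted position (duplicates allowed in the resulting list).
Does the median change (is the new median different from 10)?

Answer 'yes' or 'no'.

Old median = 10
Insert x = 10
New median = 10
Changed? no

Answer: no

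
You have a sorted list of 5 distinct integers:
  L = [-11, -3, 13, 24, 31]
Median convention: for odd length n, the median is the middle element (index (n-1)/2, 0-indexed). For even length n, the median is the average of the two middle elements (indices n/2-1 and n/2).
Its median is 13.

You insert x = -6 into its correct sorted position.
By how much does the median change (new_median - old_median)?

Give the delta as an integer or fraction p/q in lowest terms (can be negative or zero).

Answer: -8

Derivation:
Old median = 13
After inserting x = -6: new sorted = [-11, -6, -3, 13, 24, 31]
New median = 5
Delta = 5 - 13 = -8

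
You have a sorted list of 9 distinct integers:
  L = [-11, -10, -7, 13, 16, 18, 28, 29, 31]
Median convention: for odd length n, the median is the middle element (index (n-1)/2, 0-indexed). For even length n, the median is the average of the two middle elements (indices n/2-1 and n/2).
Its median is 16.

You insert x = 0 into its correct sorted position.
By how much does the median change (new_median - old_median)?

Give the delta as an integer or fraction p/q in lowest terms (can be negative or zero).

Answer: -3/2

Derivation:
Old median = 16
After inserting x = 0: new sorted = [-11, -10, -7, 0, 13, 16, 18, 28, 29, 31]
New median = 29/2
Delta = 29/2 - 16 = -3/2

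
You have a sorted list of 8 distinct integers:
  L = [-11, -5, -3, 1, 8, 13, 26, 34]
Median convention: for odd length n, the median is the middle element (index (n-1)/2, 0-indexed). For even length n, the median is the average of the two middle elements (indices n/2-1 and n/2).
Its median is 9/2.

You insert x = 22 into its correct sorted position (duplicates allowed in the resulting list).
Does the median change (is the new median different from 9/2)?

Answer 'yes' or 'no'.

Old median = 9/2
Insert x = 22
New median = 8
Changed? yes

Answer: yes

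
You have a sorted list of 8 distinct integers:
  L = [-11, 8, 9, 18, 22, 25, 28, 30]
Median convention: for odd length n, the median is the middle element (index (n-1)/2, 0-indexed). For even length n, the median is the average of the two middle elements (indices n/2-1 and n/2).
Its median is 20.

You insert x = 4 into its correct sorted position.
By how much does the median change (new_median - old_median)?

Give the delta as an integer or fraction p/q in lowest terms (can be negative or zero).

Old median = 20
After inserting x = 4: new sorted = [-11, 4, 8, 9, 18, 22, 25, 28, 30]
New median = 18
Delta = 18 - 20 = -2

Answer: -2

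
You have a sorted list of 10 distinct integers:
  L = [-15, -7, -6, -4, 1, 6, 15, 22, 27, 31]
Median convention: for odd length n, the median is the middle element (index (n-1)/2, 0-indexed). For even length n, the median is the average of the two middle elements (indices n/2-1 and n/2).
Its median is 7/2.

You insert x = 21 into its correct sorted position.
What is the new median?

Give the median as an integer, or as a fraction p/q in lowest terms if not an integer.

Answer: 6

Derivation:
Old list (sorted, length 10): [-15, -7, -6, -4, 1, 6, 15, 22, 27, 31]
Old median = 7/2
Insert x = 21
Old length even (10). Middle pair: indices 4,5 = 1,6.
New length odd (11). New median = single middle element.
x = 21: 7 elements are < x, 3 elements are > x.
New sorted list: [-15, -7, -6, -4, 1, 6, 15, 21, 22, 27, 31]
New median = 6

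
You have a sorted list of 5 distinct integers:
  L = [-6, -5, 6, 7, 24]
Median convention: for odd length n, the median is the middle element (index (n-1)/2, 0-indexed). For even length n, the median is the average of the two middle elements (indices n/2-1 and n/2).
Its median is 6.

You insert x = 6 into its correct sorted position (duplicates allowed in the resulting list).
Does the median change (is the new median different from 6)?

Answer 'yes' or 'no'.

Answer: no

Derivation:
Old median = 6
Insert x = 6
New median = 6
Changed? no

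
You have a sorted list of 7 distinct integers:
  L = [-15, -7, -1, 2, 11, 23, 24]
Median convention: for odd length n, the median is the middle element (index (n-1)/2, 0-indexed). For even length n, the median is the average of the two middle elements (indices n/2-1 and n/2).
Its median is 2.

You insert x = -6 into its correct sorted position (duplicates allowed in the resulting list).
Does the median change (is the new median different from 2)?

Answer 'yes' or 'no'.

Answer: yes

Derivation:
Old median = 2
Insert x = -6
New median = 1/2
Changed? yes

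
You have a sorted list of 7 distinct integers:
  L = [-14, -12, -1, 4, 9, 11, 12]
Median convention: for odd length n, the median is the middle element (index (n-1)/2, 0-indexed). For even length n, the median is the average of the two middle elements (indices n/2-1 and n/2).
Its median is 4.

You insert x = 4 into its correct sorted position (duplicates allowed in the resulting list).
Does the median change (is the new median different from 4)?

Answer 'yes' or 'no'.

Old median = 4
Insert x = 4
New median = 4
Changed? no

Answer: no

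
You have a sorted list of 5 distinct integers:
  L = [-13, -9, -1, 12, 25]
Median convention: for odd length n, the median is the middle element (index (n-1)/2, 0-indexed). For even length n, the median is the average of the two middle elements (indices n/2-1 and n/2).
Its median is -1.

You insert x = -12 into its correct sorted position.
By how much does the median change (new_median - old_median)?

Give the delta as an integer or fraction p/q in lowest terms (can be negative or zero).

Old median = -1
After inserting x = -12: new sorted = [-13, -12, -9, -1, 12, 25]
New median = -5
Delta = -5 - -1 = -4

Answer: -4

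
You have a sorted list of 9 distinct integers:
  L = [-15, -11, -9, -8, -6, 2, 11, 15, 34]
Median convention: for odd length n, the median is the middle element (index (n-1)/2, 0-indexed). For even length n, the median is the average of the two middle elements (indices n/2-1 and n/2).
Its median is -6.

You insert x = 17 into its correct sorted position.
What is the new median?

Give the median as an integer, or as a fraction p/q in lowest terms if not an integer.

Old list (sorted, length 9): [-15, -11, -9, -8, -6, 2, 11, 15, 34]
Old median = -6
Insert x = 17
Old length odd (9). Middle was index 4 = -6.
New length even (10). New median = avg of two middle elements.
x = 17: 8 elements are < x, 1 elements are > x.
New sorted list: [-15, -11, -9, -8, -6, 2, 11, 15, 17, 34]
New median = -2

Answer: -2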